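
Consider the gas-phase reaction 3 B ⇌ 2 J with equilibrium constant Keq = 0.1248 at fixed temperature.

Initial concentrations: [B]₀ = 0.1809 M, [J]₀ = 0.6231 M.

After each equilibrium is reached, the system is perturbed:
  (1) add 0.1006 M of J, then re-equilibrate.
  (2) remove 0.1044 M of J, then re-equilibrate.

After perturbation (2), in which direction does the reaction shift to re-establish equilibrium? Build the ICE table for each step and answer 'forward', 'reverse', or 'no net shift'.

Direction: forward

Q₀ = 65.58 vs Keq = 0.1248 ⇒ Q>K, reverse
Step 1:
                    B           J
  init         0.1809      0.6231
  Δ            0.5817     -0.3878
  eq           0.7626      0.2353
  solve Keq expr → x = -0.1939; check Q = 0.1248
Then add 0.1006 M of J.
Step 2:
                    B           J
  init         0.7626      0.3359
  Δ           0.08805     -0.0587
  eq           0.8507      0.2772
  solve Keq expr → x = -0.02935; check Q = 0.1248
Then remove 0.1044 M of J.
Step 3:
                    B           J
  init         0.8507      0.1728
  Δ          -0.09142     0.06094
  eq           0.7593      0.2337
  solve Keq expr → x = 0.03047; check Q = 0.1248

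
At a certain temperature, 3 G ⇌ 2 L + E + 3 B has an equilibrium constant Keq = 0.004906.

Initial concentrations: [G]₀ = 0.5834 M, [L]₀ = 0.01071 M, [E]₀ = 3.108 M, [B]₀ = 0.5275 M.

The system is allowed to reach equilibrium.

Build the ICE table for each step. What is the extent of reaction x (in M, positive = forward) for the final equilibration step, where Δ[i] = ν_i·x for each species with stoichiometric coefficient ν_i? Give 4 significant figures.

x = 0.01325 M

Q₀ = 2.6353e-04 vs Keq = 0.004906 ⇒ Q<K, forward
Step 1:
                   G          L          E          B
  I           0.5834    0.01071      3.108     0.5275
  C         -0.03974    0.02649    0.01325    0.03974
  E           0.5437     0.0372      3.121     0.5672
  solve Keq expr → x = 0.01325; check Q = 0.004906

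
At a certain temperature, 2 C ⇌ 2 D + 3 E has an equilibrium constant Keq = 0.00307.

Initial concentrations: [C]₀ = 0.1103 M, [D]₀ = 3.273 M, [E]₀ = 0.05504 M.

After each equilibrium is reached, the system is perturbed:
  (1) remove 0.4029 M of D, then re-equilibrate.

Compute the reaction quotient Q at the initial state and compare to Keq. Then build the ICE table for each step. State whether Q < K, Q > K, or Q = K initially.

Q₀ = 0.1468; Q > K (proceeds reverse)

Q₀ = 0.1468 vs Keq = 0.00307 ⇒ Q>K, reverse
Step 1:
                  C         D         E
  init       0.1103     3.273   0.05504
  Δ         0.02505  -0.02505  -0.03757
  eq         0.1353     3.248   0.01747
  solve Keq expr → x = -0.01252; check Q = 0.00307
Then remove 0.4029 M of D.
Step 2:
                  C         D         E
  init       0.1353     2.845   0.01747
  Δ       -0.001009  0.001009  0.001513
  eq         0.1343     2.846   0.01898
  solve Keq expr → x = 5.0439e-04; check Q = 0.00307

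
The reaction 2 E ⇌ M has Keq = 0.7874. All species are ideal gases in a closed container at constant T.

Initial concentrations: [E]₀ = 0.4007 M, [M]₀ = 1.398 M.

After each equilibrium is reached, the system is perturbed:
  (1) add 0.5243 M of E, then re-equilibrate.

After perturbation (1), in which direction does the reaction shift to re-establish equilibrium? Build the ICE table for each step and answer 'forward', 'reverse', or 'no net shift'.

Direction: forward

Q₀ = 8.707 vs Keq = 0.7874 ⇒ Q>K, reverse
Step 1:
                    E           M
  Initial      0.4007       1.398
  Change       0.7415     -0.3707
  Equil         1.142       1.027
  solve Keq expr → x = -0.3707; check Q = 0.7874
Then add 0.5243 M of E.
Step 2:
                    E           M
  Initial       1.666       1.027
  Change      -0.4144      0.2072
  Equil         1.252       1.234
  solve Keq expr → x = 0.2072; check Q = 0.7874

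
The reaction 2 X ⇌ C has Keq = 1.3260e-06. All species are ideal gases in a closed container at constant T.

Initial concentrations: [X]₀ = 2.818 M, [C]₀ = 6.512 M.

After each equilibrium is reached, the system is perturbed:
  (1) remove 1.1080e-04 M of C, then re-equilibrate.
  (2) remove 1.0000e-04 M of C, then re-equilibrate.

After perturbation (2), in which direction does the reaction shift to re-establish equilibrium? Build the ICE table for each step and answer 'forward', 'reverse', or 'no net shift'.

Direction: forward

Q₀ = 0.82 vs Keq = 1.3260e-06 ⇒ Q>K, reverse
Step 1:
                   X          C
  I            2.818      6.512
  C            13.02     -6.512
  E            15.84 3.3276e-04
  solve Keq expr → x = -6.512; check Q = 1.3260e-06
Then remove 1.1080e-04 M of C.
Step 2:
                   X          C
  I            15.84 2.2196e-04
  C       -2.2158e-04 1.1079e-04
  E            15.84 3.3275e-04
  solve Keq expr → x = 1.1079e-04; check Q = 1.3260e-06
Then remove 1.0000e-04 M of C.
Step 3:
                   X          C
  I            15.84 2.3275e-04
  C       -1.9998e-04 9.9992e-05
  E            15.84 3.3274e-04
  solve Keq expr → x = 9.9992e-05; check Q = 1.3260e-06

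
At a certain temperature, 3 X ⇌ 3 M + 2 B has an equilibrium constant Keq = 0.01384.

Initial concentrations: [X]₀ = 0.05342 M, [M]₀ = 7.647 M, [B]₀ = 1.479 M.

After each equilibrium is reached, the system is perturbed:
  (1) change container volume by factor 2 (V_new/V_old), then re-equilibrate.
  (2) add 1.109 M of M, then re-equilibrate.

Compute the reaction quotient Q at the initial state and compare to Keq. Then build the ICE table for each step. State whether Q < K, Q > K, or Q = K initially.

Q₀ = 6.4165e+06 vs Keq = 0.01384 ⇒ Q>K, reverse
Step 1:
                    X           M           B
  init        0.05342       7.647       1.479
  Δ             2.173      -2.173      -1.448
  eq            2.226       5.474     0.03051
  solve Keq expr → x = -0.7242; check Q = 0.01384
Then change container volume by factor 2 (V_new/V_old).
Step 2:
                    X           M           B
  init          1.113       2.737     0.01525
  Δ          -0.02108     0.02108     0.01405
  eq            1.092       2.758     0.02931
  solve Keq expr → x = 0.007026; check Q = 0.01384
Then add 1.109 M of M.
Step 3:
                    X           M           B
  init          1.092       3.867     0.02931
  Δ           0.01669    -0.01669    -0.01113
  eq            1.109       3.851     0.01818
  solve Keq expr → x = -0.005565; check Q = 0.01384

Q₀ = 6.4165e+06; Q > K (proceeds reverse)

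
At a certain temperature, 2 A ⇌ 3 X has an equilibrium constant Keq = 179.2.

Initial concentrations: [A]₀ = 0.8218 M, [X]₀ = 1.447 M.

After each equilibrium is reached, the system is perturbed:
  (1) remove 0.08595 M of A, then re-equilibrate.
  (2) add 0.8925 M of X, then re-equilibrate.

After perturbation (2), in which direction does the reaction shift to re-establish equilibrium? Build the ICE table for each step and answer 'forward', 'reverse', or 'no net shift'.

Q₀ = 4.486 vs Keq = 179.2 ⇒ Q<K, forward
Step 1:
                   A          X
  I           0.8218      1.447
  C          -0.5627     0.8441
  E           0.2591      2.291
  solve Keq expr → x = 0.2814; check Q = 179.2
Then remove 0.08595 M of A.
Step 2:
                   A          X
  I           0.1731      2.291
  C          0.06868     -0.103
  E           0.2418      2.188
  solve Keq expr → x = -0.03434; check Q = 179.2
Then add 0.8925 M of X.
Step 3:
                   A          X
  I           0.2418      3.081
  C           0.1256    -0.1884
  E           0.3674      2.892
  solve Keq expr → x = -0.06282; check Q = 179.2

Direction: reverse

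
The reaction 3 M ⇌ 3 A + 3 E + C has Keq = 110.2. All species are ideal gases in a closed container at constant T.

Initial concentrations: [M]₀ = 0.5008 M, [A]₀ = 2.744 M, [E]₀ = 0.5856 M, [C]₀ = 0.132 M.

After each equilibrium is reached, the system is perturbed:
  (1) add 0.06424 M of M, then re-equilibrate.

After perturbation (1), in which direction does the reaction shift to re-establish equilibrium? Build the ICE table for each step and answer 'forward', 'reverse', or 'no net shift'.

Q₀ = 4.361 vs Keq = 110.2 ⇒ Q<K, forward
Step 1:
                    M           A           E           C
  I            0.5008       2.744      0.5856       0.132
  C            -0.212       0.212       0.212     0.07065
  E            0.2888       2.956      0.7976      0.2027
  solve Keq expr → x = 0.07065; check Q = 110.2
Then add 0.06424 M of M.
Step 2:
                    M           A           E           C
  I            0.3531       2.956      0.7976      0.2027
  C          -0.03942     0.03942     0.03942     0.01314
  E            0.3137       2.995       0.837      0.2158
  solve Keq expr → x = 0.01314; check Q = 110.2

Direction: forward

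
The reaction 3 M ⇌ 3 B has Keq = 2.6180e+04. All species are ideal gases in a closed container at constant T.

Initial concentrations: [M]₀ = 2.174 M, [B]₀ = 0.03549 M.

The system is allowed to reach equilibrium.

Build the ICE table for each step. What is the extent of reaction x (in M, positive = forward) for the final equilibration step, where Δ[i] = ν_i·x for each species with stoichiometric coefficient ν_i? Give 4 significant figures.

x = 0.7007 M

Q₀ = 4.3505e-06 vs Keq = 2.6180e+04 ⇒ Q<K, forward
Step 1:
                    M           B
  I             2.174     0.03549
  C            -2.102       2.102
  E           0.07199       2.138
  solve Keq expr → x = 0.7007; check Q = 2.6180e+04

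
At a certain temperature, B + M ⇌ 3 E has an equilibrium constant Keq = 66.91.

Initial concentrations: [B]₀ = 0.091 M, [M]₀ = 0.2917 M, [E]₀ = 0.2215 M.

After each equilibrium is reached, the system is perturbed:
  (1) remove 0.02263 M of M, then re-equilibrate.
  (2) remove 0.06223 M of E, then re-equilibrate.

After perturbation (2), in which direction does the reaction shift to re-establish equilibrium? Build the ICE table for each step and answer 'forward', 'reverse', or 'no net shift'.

Direction: forward

Q₀ = 0.4094 vs Keq = 66.91 ⇒ Q<K, forward
Step 1:
                  B         M         E
  I           0.091    0.2917    0.2215
  C        -0.08346  -0.08346    0.2504
  E        0.007541    0.2082    0.4719
  solve Keq expr → x = 0.08346; check Q = 66.91
Then remove 0.02263 M of M.
Step 2:
                  B         M         E
  I        0.007541    0.1856    0.4719
  C       7.6279e-04 7.6279e-04 -0.002288
  E        0.008304    0.1864    0.4696
  solve Keq expr → x = -7.6279e-04; check Q = 66.91
Then remove 0.06223 M of E.
Step 3:
                  B         M         E
  I        0.008304    0.1864    0.4074
  C         -0.0025   -0.0025  0.007501
  E        0.005804    0.1839    0.4149
  solve Keq expr → x = 0.0025; check Q = 66.91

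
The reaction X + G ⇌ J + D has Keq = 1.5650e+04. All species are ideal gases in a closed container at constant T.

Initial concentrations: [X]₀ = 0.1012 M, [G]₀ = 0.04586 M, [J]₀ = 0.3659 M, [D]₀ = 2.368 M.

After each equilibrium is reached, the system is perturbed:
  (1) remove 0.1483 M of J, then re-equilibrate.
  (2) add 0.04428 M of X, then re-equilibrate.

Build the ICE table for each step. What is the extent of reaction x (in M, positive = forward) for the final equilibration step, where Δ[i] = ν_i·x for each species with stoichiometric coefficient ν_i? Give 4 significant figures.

x = 3.1707e-04 M

Q₀ = 186.7 vs Keq = 1.5650e+04 ⇒ Q<K, forward
Step 1:
                  X         G         J         D
  Initial    0.1012   0.04586    0.3659     2.368
  Change   -0.04474  -0.04474   0.04474   0.04474
  Equil     0.05646  0.001121    0.4106     2.413
  solve Keq expr → x = 0.04474; check Q = 1.5650e+04
Then remove 0.1483 M of J.
Step 2:
                  X         G         J         D
  Initial   0.05646  0.001121    0.2623     2.413
  Change  -3.9863e-04 -3.9863e-04 3.9863e-04 3.9863e-04
  Equil     0.05606 7.2263e-04    0.2627     2.413
  solve Keq expr → x = 3.9863e-04; check Q = 1.5650e+04
Then add 0.04428 M of X.
Step 3:
                  X         G         J         D
  Initial    0.1003 7.2263e-04    0.2627     2.413
  Change  -3.1707e-04 -3.1707e-04 3.1707e-04 3.1707e-04
  Equil         0.1 4.0556e-04    0.2631     2.413
  solve Keq expr → x = 3.1707e-04; check Q = 1.5650e+04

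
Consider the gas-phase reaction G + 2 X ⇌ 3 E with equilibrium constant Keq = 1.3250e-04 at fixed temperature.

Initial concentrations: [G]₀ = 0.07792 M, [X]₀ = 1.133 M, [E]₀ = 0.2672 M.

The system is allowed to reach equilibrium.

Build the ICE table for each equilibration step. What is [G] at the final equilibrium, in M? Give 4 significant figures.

Q₀ = 0.1907 vs Keq = 1.3250e-04 ⇒ Q>K, reverse
Step 1:
                   G          X          E
  Initial    0.07792      1.133     0.2672
  Change     0.07823     0.1565    -0.2347
  Equil       0.1561      1.289    0.03252
  solve Keq expr → x = -0.07823; check Q = 1.3250e-04

[G]_eq = 0.1561 M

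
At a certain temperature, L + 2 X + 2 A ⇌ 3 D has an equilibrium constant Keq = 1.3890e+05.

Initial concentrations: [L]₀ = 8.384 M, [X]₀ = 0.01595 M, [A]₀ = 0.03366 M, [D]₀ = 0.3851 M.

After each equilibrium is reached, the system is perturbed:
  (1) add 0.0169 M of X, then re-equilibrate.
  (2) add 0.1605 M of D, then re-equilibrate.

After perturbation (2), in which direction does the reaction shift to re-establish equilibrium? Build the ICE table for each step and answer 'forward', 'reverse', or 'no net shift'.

Direction: reverse

Q₀ = 2.3633e+04 vs Keq = 1.3890e+05 ⇒ Q<K, forward
Step 1:
                   L          X          A          D
  init         8.384    0.01595    0.03366     0.3851
  Δ        -0.003609  -0.007218  -0.007218    0.01083
  eq            8.38   0.008732    0.02644     0.3959
  solve Keq expr → x = 0.003609; check Q = 1.3890e+05
Then add 0.0169 M of X.
Step 2:
                   L          X          A          D
  init          8.38    0.02563    0.02644     0.3959
  Δ        -0.005194   -0.01039   -0.01039    0.01558
  eq           8.375    0.01524    0.01605     0.4115
  solve Keq expr → x = 0.005194; check Q = 1.3890e+05
Then add 0.1605 M of D.
Step 3:
                   L          X          A          D
  init         8.375    0.01524    0.01605      0.572
  Δ         0.002107   0.004215   0.004215  -0.006322
  eq           8.377    0.01946    0.02027     0.5657
  solve Keq expr → x = -0.002107; check Q = 1.3890e+05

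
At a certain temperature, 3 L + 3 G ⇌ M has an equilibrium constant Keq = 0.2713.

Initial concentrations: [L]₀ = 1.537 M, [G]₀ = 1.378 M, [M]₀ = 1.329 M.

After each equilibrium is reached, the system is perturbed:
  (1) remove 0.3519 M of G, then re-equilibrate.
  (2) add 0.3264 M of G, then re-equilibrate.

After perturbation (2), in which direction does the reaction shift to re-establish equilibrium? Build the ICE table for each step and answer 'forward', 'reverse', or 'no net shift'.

Q₀ = 0.1399 vs Keq = 0.2713 ⇒ Q<K, forward
Step 1:
                  L         G         M
  I           1.537     1.378     1.329
  C         -0.1442   -0.1442   0.04805
  E           1.393     1.234     1.377
  solve Keq expr → x = 0.04805; check Q = 0.2713
Then remove 0.3519 M of G.
Step 2:
                  L         G         M
  I           1.393    0.8819     1.377
  C          0.1882    0.1882  -0.06275
  E           1.581      1.07     1.314
  solve Keq expr → x = -0.06275; check Q = 0.2713
Then add 0.3264 M of G.
Step 3:
                  L         G         M
  I           1.581     1.397     1.314
  C         -0.1753   -0.1753   0.05845
  E           1.406     1.221     1.373
  solve Keq expr → x = 0.05845; check Q = 0.2713

Direction: forward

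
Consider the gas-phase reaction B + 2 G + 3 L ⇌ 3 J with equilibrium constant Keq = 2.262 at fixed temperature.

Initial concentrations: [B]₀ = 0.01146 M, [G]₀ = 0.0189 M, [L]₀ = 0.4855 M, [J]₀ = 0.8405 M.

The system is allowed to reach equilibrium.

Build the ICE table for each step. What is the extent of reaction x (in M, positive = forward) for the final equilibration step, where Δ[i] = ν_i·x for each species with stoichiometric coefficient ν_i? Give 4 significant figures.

Q₀ = 1.2675e+06 vs Keq = 2.262 ⇒ Q>K, reverse
Step 1:
                    B           G           L           J
  I           0.01146      0.0189      0.4855      0.8405
  C             0.163       0.326       0.489      -0.489
  E            0.1745      0.3449      0.9745      0.3515
  solve Keq expr → x = -0.163; check Q = 2.262

x = -0.163 M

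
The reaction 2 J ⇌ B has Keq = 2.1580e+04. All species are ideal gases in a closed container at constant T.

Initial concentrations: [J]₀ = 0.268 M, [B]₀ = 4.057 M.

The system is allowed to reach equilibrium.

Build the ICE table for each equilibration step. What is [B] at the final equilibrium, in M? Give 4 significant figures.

Q₀ = 56.49 vs Keq = 2.1580e+04 ⇒ Q<K, forward
Step 1:
                   J          B
  I            0.268      4.057
  C          -0.2541      0.127
  E          0.01392      4.184
  solve Keq expr → x = 0.127; check Q = 2.1580e+04

[B]_eq = 4.184 M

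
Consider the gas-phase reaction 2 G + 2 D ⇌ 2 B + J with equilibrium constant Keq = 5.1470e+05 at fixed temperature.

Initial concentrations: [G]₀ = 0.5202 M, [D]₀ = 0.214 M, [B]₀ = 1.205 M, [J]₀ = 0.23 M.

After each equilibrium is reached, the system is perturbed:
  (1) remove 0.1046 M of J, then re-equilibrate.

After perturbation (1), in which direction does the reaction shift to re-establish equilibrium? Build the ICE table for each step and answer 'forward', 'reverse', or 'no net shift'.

Q₀ = 26.95 vs Keq = 5.1470e+05 ⇒ Q<K, forward
Step 1:
                  G         D         B         J
  I          0.5202     0.214     1.205      0.23
  C         -0.2103   -0.2103    0.2103    0.1052
  E          0.3099  0.003686     1.415    0.3352
  solve Keq expr → x = 0.1052; check Q = 5.1470e+05
Then remove 0.1046 M of J.
Step 2:
                  G         D         B         J
  I          0.3099  0.003686     1.415    0.2306
  C       -6.1923e-04 -6.1923e-04 6.1923e-04 3.0961e-04
  E          0.3093  0.003066     1.416    0.2309
  solve Keq expr → x = 3.0961e-04; check Q = 5.1470e+05

Direction: forward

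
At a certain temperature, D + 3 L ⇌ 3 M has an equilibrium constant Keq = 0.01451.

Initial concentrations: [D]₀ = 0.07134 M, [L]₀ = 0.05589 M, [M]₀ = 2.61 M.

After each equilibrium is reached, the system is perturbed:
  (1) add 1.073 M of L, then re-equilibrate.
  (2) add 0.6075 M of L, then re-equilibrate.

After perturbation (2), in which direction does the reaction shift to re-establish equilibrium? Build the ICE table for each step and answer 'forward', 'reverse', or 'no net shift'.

Direction: forward

Q₀ = 1.4275e+06 vs Keq = 0.01451 ⇒ Q>K, reverse
Step 1:
                    D           L           M
  init        0.07134     0.05589        2.61
  Δ            0.7072       2.121      -2.121
  eq           0.7785       2.177      0.4885
  solve Keq expr → x = -0.7072; check Q = 0.01451
Then add 1.073 M of L.
Step 2:
                    D           L           M
  init         0.7785        3.25      0.4885
  Δ          -0.06055     -0.1817      0.1817
  eq           0.7179       3.069      0.6702
  solve Keq expr → x = 0.06055; check Q = 0.01451
Then add 0.6075 M of L.
Step 3:
                    D           L           M
  init         0.7179       3.676      0.6702
  Δ          -0.03297    -0.09892     0.09892
  eq            0.685       3.577      0.7691
  solve Keq expr → x = 0.03297; check Q = 0.01451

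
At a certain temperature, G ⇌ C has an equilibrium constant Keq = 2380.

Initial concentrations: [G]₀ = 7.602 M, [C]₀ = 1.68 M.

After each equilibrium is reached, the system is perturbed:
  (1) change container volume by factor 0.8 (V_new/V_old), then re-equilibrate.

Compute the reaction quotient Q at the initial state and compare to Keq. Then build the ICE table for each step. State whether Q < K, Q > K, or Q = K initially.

Q₀ = 0.221; Q < K (proceeds forward)

Q₀ = 0.221 vs Keq = 2380 ⇒ Q<K, forward
Step 1:
                   G          C
  Initial      7.602       1.68
  Change      -7.598      7.598
  Equil     0.003898      9.278
  solve Keq expr → x = 7.598; check Q = 2380
Then change container volume by factor 0.8 (V_new/V_old).
Step 2:
                   G          C
  Initial   0.004873       11.6
  Change           0          0
  Equil     0.004873       11.6
  solve Keq expr → x = 0; check Q = 2380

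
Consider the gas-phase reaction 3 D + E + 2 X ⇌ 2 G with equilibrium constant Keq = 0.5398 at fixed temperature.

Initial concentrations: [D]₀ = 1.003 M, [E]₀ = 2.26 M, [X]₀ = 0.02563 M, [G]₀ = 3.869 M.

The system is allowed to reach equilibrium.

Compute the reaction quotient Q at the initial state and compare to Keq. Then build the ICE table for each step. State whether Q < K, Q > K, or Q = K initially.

Q₀ = 9993; Q > K (proceeds reverse)

Q₀ = 9993 vs Keq = 0.5398 ⇒ Q>K, reverse
Step 1:
                  D         E         X         G
  init        1.003      2.26   0.02563     3.869
  Δ            1.17    0.3902    0.7803   -0.7803
  eq          2.173      2.65    0.8059     3.089
  solve Keq expr → x = -0.3902; check Q = 0.5398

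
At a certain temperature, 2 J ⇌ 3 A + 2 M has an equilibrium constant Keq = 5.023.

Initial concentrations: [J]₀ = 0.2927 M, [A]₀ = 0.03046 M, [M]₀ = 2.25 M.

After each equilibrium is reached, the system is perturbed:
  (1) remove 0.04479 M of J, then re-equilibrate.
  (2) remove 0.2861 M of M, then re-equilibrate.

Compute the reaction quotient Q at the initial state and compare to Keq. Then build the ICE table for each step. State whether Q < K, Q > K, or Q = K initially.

Q₀ = 0.00167; Q < K (proceeds forward)

Q₀ = 0.00167 vs Keq = 5.023 ⇒ Q<K, forward
Step 1:
                  J         A         M
  I          0.2927   0.03046      2.25
  C         -0.1519    0.2279    0.1519
  E          0.1408    0.2584     2.402
  solve Keq expr → x = 0.07597; check Q = 5.023
Then remove 0.04479 M of J.
Step 2:
                  J         A         M
  I         0.09596    0.2584     2.402
  C         0.02001  -0.03002  -0.02001
  E           0.116    0.2284     2.382
  solve Keq expr → x = -0.01001; check Q = 5.023
Then remove 0.2861 M of M.
Step 3:
                  J         A         M
  I           0.116    0.2284     2.096
  C       -0.006735    0.0101  0.006735
  E          0.1092    0.2385     2.103
  solve Keq expr → x = 0.003367; check Q = 5.023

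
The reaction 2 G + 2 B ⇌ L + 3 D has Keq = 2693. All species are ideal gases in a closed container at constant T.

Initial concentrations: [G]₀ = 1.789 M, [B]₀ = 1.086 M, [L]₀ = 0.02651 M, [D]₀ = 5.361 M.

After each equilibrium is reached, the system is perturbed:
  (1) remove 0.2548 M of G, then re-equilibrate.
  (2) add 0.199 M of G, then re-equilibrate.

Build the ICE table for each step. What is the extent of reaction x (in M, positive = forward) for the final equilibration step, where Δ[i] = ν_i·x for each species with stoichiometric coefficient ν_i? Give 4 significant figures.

x = 0.02075 M

Q₀ = 1.082 vs Keq = 2693 ⇒ Q<K, forward
Step 1:
                   G          B          L          D
  Initial      1.789      1.086    0.02651      5.361
  Change     -0.8502    -0.8502     0.4251      1.275
  Equil       0.9388     0.2358     0.4516      6.636
  solve Keq expr → x = 0.4251; check Q = 2693
Then remove 0.2548 M of G.
Step 2:
                   G          B          L          D
  Initial      0.684     0.2358     0.4516      6.636
  Change     0.05143    0.05143   -0.02572   -0.07715
  Equil       0.7354     0.2872     0.4259      6.559
  solve Keq expr → x = -0.02572; check Q = 2693
Then add 0.199 M of G.
Step 3:
                   G          B          L          D
  Initial     0.9344     0.2872     0.4259      6.559
  Change    -0.04151   -0.04151    0.02075    0.06226
  Equil       0.8929     0.2457     0.4466      6.621
  solve Keq expr → x = 0.02075; check Q = 2693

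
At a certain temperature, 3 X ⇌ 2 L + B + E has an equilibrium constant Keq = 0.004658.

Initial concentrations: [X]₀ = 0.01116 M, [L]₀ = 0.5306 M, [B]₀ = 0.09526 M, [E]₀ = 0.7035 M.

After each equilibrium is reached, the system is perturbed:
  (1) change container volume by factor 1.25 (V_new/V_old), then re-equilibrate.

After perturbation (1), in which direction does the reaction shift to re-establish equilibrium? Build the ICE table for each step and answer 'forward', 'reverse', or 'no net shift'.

Direction: forward

Q₀ = 1.3574e+04 vs Keq = 0.004658 ⇒ Q>K, reverse
Step 1:
                  X         L         B         E
  I         0.01116    0.5306   0.09526    0.7035
  C          0.2809   -0.1873  -0.09365  -0.09365
  E          0.2921    0.3433  0.001615    0.6099
  solve Keq expr → x = -0.09365; check Q = 0.004658
Then change container volume by factor 1.25 (V_new/V_old).
Step 2:
                  X         L         B         E
  I          0.2337    0.2746  0.001292    0.4879
  C       -8.9030e-04 5.9353e-04 2.9677e-04 2.9677e-04
  E          0.2328    0.2752  0.001589    0.4882
  solve Keq expr → x = 2.9677e-04; check Q = 0.004658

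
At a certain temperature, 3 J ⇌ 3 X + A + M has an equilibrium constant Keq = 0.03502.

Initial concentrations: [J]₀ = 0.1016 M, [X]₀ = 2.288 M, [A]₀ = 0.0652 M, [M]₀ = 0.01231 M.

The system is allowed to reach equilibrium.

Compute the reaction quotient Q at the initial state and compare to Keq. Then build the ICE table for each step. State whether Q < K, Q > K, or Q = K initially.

Q₀ = 9.166 vs Keq = 0.03502 ⇒ Q>K, reverse
Step 1:
                    J           X           A           M
  init         0.1016       2.288      0.0652     0.01231
  Δ           0.03647    -0.03647    -0.01216    -0.01216
  eq           0.1381       2.252     0.05304  1.5226e-04
  solve Keq expr → x = -0.01216; check Q = 0.03502

Q₀ = 9.166; Q > K (proceeds reverse)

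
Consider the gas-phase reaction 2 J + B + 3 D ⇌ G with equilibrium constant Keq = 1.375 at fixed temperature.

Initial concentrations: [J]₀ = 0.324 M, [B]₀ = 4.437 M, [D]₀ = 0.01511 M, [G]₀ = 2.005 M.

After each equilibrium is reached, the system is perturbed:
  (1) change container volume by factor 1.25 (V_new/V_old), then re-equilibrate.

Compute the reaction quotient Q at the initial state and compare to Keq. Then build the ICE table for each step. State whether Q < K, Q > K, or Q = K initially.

Q₀ = 1.2478e+06; Q > K (proceeds reverse)

Q₀ = 1.2478e+06 vs Keq = 1.375 ⇒ Q>K, reverse
Step 1:
                   J          B          D          G
  Initial      0.324      4.437    0.01511      2.005
  Change      0.4874     0.2437     0.7312    -0.2437
  Equil       0.8114      4.681     0.7463      1.761
  solve Keq expr → x = -0.2437; check Q = 1.375
Then change container volume by factor 1.25 (V_new/V_old).
Step 2:
                   J          B          D          G
  Initial     0.6492      3.745      0.597      1.409
  Change      0.1118     0.0559     0.1677    -0.0559
  Equil       0.7609        3.8     0.7647      1.353
  solve Keq expr → x = -0.0559; check Q = 1.375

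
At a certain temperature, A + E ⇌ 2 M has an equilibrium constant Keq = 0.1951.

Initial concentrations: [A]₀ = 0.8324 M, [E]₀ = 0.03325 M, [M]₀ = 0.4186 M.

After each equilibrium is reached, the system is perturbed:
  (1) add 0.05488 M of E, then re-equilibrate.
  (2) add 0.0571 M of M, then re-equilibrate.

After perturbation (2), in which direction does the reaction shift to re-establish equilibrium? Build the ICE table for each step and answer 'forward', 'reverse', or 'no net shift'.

Direction: reverse

Q₀ = 6.331 vs Keq = 0.1951 ⇒ Q>K, reverse
Step 1:
                  A         E         M
  init       0.8324   0.03325    0.4186
  Δ          0.1237    0.1237   -0.2475
  eq         0.9561     0.157    0.1711
  solve Keq expr → x = -0.1237; check Q = 0.1951
Then add 0.05488 M of E.
Step 2:
                  A         E         M
  init       0.9561    0.2119    0.1711
  Δ        -0.01074  -0.01074   0.02148
  eq         0.9454    0.2011    0.1926
  solve Keq expr → x = 0.01074; check Q = 0.1951
Then add 0.0571 M of M.
Step 3:
                  A         E         M
  init       0.9454    0.2011    0.2497
  Δ         0.02219   0.02219  -0.04438
  eq         0.9676    0.2233    0.2053
  solve Keq expr → x = -0.02219; check Q = 0.1951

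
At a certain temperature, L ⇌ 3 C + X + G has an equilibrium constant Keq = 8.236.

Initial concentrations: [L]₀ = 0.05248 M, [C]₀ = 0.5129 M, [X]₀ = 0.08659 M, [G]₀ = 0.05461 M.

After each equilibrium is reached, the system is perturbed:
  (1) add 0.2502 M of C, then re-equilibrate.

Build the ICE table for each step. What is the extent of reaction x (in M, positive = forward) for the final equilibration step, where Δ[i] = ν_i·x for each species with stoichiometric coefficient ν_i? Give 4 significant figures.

x = -8.2475e-04 M

Q₀ = 0.01216 vs Keq = 8.236 ⇒ Q<K, forward
Step 1:
                   L          C          X          G
  Initial    0.05248     0.5129    0.08659    0.05461
  Change    -0.05194     0.1558    0.05194    0.05194
  Equil   5.3600e-04     0.6687     0.1385     0.1066
  solve Keq expr → x = 0.05194; check Q = 8.236
Then add 0.2502 M of C.
Step 2:
                   L          C          X          G
  Initial 5.3600e-04     0.9189     0.1385     0.1066
  Change  8.2475e-04  -0.002474 -8.2475e-04 -8.2475e-04
  Equil     0.001361     0.9165     0.1377     0.1057
  solve Keq expr → x = -8.2475e-04; check Q = 8.236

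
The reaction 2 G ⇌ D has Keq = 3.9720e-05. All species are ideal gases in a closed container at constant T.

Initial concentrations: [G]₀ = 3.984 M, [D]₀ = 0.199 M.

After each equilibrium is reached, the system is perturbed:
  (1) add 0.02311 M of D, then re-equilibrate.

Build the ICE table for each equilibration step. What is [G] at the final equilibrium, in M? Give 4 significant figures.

[G]_eq = 4.427 M

Q₀ = 0.01254 vs Keq = 3.9720e-05 ⇒ Q>K, reverse
Step 1:
                   G          D
  init         3.984      0.199
  Δ           0.3965    -0.1982
  eq            4.38 7.6217e-04
  solve Keq expr → x = -0.1982; check Q = 3.9720e-05
Then add 0.02311 M of D.
Step 2:
                   G          D
  init          4.38    0.02387
  Δ          0.04619   -0.02309
  eq           4.427 7.7833e-04
  solve Keq expr → x = -0.02309; check Q = 3.9720e-05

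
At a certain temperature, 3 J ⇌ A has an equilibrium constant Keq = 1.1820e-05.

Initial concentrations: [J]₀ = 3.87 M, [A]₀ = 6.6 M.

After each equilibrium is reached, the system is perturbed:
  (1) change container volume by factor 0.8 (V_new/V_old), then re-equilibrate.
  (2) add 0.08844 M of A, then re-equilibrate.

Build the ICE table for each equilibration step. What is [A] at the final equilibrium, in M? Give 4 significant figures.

[A]_eq = 0.2879 M

Q₀ = 0.1139 vs Keq = 1.1820e-05 ⇒ Q>K, reverse
Step 1:
                  J         A
  init         3.87       6.6
  Δ           19.36    -6.452
  eq          23.23    0.1481
  solve Keq expr → x = -6.452; check Q = 1.1820e-05
Then change container volume by factor 0.8 (V_new/V_old).
Step 2:
                  J         A
  init        29.03    0.1851
  Δ         -0.2869   0.09564
  eq          28.75    0.2807
  solve Keq expr → x = 0.09564; check Q = 1.1820e-05
Then add 0.08844 M of A.
Step 3:
                  J         A
  init        28.75    0.3692
  Δ          0.2437  -0.08124
  eq          28.99    0.2879
  solve Keq expr → x = -0.08124; check Q = 1.1820e-05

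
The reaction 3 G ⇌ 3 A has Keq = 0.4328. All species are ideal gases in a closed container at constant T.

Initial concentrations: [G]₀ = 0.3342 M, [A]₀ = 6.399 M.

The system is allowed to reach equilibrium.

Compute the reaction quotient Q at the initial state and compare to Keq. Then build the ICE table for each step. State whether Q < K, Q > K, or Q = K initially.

Q₀ = 7020; Q > K (proceeds reverse)

Q₀ = 7020 vs Keq = 0.4328 ⇒ Q>K, reverse
Step 1:
                  G         A
  Initial    0.3342     6.399
  Change      3.499    -3.499
  Equil       3.833       2.9
  solve Keq expr → x = -1.166; check Q = 0.4328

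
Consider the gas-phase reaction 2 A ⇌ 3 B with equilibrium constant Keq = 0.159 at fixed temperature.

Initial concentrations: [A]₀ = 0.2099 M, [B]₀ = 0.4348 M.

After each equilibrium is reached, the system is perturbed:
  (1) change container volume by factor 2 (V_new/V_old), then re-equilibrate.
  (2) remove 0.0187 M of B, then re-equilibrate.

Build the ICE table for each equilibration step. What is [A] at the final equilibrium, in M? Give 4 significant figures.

Q₀ = 1.866 vs Keq = 0.159 ⇒ Q>K, reverse
Step 1:
                    A           B
  I            0.2099      0.4348
  C            0.1181     -0.1771
  E             0.328      0.2577
  solve Keq expr → x = -0.05905; check Q = 0.159
Then change container volume by factor 2 (V_new/V_old).
Step 2:
                    A           B
  I             0.164      0.1288
  C          -0.01543     0.02314
  E            0.1486       0.152
  solve Keq expr → x = 0.007713; check Q = 0.159
Then remove 0.0187 M of B.
Step 3:
                    A           B
  I            0.1486      0.1333
  C         -0.008544     0.01282
  E              0.14      0.1461
  solve Keq expr → x = 0.004272; check Q = 0.159

[A]_eq = 0.14 M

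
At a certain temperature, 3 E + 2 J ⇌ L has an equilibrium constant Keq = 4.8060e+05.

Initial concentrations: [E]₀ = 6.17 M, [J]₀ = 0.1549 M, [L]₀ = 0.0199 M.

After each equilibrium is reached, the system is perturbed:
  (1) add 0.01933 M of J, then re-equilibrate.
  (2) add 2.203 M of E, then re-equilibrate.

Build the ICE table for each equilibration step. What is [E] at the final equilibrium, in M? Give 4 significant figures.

Q₀ = 0.003531 vs Keq = 4.8060e+05 ⇒ Q<K, forward
Step 1:
                  E         J         L
  init         6.17    0.1549    0.0199
  Δ         -0.2323   -0.1549   0.07743
  eq          5.938 3.1104e-05   0.09733
  solve Keq expr → x = 0.07743; check Q = 4.8060e+05
Then add 0.01933 M of J.
Step 2:
                  E         J         L
  init        5.938   0.01936   0.09733
  Δ        -0.02899  -0.01933  0.009664
  eq          5.909 3.2852e-05     0.107
  solve Keq expr → x = 0.009664; check Q = 4.8060e+05
Then add 2.203 M of E.
Step 3:
                  E         J         L
  init        8.112 3.2852e-05     0.107
  Δ       -1.8641e-05 -1.2428e-05 6.2138e-06
  eq          8.112 2.0424e-05     0.107
  solve Keq expr → x = 6.2138e-06; check Q = 4.8060e+05

[E]_eq = 8.112 M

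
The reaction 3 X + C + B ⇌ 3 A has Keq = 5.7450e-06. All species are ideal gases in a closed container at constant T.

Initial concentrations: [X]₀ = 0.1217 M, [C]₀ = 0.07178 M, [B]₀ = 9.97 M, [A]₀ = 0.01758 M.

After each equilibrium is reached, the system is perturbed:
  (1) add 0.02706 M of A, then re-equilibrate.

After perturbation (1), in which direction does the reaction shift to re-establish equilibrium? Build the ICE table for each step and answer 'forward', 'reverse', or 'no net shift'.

Direction: reverse

Q₀ = 0.004212 vs Keq = 5.7450e-06 ⇒ Q>K, reverse
Step 1:
                   X          C          B          A
  init        0.1217    0.07178       9.97    0.01758
  Δ          0.01533   0.005111   0.005111   -0.01533
  eq           0.137    0.07689      9.975   0.002247
  solve Keq expr → x = -0.005111; check Q = 5.7450e-06
Then add 0.02706 M of A.
Step 2:
                   X          C          B          A
  init         0.137    0.07689      9.975    0.02931
  Δ          0.02653   0.008842   0.008842   -0.02653
  eq          0.1636    0.08573      9.984   0.002781
  solve Keq expr → x = -0.008842; check Q = 5.7450e-06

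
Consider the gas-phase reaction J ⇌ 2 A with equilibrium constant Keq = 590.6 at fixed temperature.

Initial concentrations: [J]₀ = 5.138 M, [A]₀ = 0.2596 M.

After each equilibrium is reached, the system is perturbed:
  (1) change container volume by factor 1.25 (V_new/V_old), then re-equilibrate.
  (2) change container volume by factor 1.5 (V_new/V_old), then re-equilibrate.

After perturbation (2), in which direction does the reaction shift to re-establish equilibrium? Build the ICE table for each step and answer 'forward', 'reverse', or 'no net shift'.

Direction: forward

Q₀ = 0.01312 vs Keq = 590.6 ⇒ Q<K, forward
Step 1:
                  J         A
  Initial     5.138    0.2596
  Change     -4.962     9.925
  Equil      0.1756     10.18
  solve Keq expr → x = 4.962; check Q = 590.6
Then change container volume by factor 1.25 (V_new/V_old).
Step 2:
                  J         A
  Initial    0.1405     8.147
  Change   -0.02663   0.05325
  Equil      0.1139     8.201
  solve Keq expr → x = 0.02663; check Q = 590.6
Then change container volume by factor 1.5 (V_new/V_old).
Step 3:
                  J         A
  Initial   0.07591     5.467
  Change    -0.0244   0.04879
  Equil     0.05152     5.516
  solve Keq expr → x = 0.0244; check Q = 590.6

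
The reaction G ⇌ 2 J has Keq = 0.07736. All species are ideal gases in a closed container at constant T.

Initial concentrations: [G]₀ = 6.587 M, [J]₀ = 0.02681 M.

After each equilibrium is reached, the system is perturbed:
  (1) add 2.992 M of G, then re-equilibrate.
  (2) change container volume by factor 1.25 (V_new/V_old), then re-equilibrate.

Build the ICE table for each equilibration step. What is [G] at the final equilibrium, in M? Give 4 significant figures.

[G]_eq = 7.298 M

Q₀ = 1.0912e-04 vs Keq = 0.07736 ⇒ Q<K, forward
Step 1:
                    G           J
  init          6.587     0.02681
  Δ           -0.3343      0.6687
  eq            6.253      0.6955
  solve Keq expr → x = 0.3343; check Q = 0.07736
Then add 2.992 M of G.
Step 2:
                    G           J
  init          9.245      0.6955
  Δ          -0.07341      0.1468
  eq            9.171      0.8423
  solve Keq expr → x = 0.07341; check Q = 0.07736
Then change container volume by factor 1.25 (V_new/V_old).
Step 3:
                    G           J
  init          7.337      0.6738
  Δ          -0.03877     0.07754
  eq            7.298      0.7514
  solve Keq expr → x = 0.03877; check Q = 0.07736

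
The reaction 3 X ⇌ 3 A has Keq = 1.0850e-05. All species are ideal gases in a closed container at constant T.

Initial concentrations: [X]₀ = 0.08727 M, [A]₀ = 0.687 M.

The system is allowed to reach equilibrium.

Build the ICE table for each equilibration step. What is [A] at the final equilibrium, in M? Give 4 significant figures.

[A]_eq = 0.01677 M

Q₀ = 487.8 vs Keq = 1.0850e-05 ⇒ Q>K, reverse
Step 1:
                    X           A
  I           0.08727       0.687
  C            0.6702     -0.6702
  E            0.7575     0.01677
  solve Keq expr → x = -0.2234; check Q = 1.0850e-05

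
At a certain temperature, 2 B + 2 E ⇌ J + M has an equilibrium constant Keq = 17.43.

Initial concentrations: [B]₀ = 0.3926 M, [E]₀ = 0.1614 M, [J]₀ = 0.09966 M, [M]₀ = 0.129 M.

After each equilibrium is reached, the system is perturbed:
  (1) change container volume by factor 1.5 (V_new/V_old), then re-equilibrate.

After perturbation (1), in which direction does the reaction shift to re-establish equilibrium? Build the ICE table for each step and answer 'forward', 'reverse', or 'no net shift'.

Direction: reverse

Q₀ = 3.202 vs Keq = 17.43 ⇒ Q<K, forward
Step 1:
                  B         E         J         M
  I          0.3926    0.1614   0.09966     0.129
  C         -0.0588   -0.0588    0.0294    0.0294
  E          0.3338    0.1026    0.1291    0.1584
  solve Keq expr → x = 0.0294; check Q = 17.43
Then change container volume by factor 1.5 (V_new/V_old).
Step 2:
                  B         E         J         M
  I          0.2225    0.0684   0.08604    0.1056
  C         0.01774   0.01774 -0.008868 -0.008868
  E          0.2403   0.08613   0.07717   0.09673
  solve Keq expr → x = -0.008868; check Q = 17.43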